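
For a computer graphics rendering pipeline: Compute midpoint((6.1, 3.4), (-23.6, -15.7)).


M = ((6.1+(-23.6))/2, (3.4+(-15.7))/2)
= (-8.75, -6.15)

(-8.75, -6.15)


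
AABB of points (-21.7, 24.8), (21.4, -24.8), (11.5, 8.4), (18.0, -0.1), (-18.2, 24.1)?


x range: [-21.7, 21.4]
y range: [-24.8, 24.8]
Bounding box: (-21.7,-24.8) to (21.4,24.8)

(-21.7,-24.8) to (21.4,24.8)


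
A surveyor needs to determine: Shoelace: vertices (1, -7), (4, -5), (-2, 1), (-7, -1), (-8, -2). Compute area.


Shoelace sum: (1*(-5) - 4*(-7)) + (4*1 - (-2)*(-5)) + ((-2)*(-1) - (-7)*1) + ((-7)*(-2) - (-8)*(-1)) + ((-8)*(-7) - 1*(-2))
= 90
Area = |90|/2 = 45

45


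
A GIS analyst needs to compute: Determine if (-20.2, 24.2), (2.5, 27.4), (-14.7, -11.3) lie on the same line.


Cross product: (2.5-(-20.2))*((-11.3)-24.2) - (27.4-24.2)*((-14.7)-(-20.2))
= -823.45

No, not collinear


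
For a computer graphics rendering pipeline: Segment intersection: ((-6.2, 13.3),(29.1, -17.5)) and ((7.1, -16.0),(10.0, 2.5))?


Cross products: d1=331.02, d2=-411.35, d3=-624.65, d4=117.72
d1*d2 < 0 and d3*d4 < 0? yes

Yes, they intersect


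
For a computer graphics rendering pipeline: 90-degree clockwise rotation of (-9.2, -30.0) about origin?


90° CW: (x,y) -> (y, -x)
(-9.2,-30) -> (-30, 9.2)

(-30, 9.2)


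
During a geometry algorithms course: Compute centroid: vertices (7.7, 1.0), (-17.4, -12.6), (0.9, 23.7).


Centroid = ((x_A+x_B+x_C)/3, (y_A+y_B+y_C)/3)
= ((7.7+(-17.4)+0.9)/3, (1+(-12.6)+23.7)/3)
= (-2.9333, 4.0333)

(-2.9333, 4.0333)


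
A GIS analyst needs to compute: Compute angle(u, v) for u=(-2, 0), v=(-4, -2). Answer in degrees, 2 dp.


u.v = 8, |u| = sqrt(4) = 2, |v| = sqrt(20) = 4.4721
cos(theta) = u.v/(|u||v|) = 8/sqrt(80) = 0.894427
theta = acos(0.894427) = 26.57 degrees

26.57 degrees


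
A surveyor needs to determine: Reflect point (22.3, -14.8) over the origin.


Reflection over origin: (x,y) -> (-x,-y)
(22.3, -14.8) -> (-22.3, 14.8)

(-22.3, 14.8)


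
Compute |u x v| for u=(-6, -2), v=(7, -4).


|u x v| = |(-6)*(-4) - (-2)*7|
= |24 - (-14)| = 38

38


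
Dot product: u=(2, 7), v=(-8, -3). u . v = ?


u . v = u_x*v_x + u_y*v_y = 2*(-8) + 7*(-3)
= (-16) + (-21) = -37

-37


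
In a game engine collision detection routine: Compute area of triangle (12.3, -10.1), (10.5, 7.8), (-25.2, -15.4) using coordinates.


Area = |x_A(y_B-y_C) + x_B(y_C-y_A) + x_C(y_A-y_B)|/2
= |285.36 + (-55.65) + 451.08|/2
= 680.79/2 = 340.395

340.395


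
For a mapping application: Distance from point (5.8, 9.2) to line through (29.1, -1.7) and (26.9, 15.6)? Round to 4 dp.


|cross product| = 379.11
|line direction| = sqrt(304.13) = 17.4393
Distance = 379.11/sqrt(304.13) = 21.7388

21.7388


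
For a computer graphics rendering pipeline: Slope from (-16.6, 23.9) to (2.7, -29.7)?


slope = (y2-y1)/(x2-x1) = ((-29.7)-23.9)/(2.7-(-16.6)) = (-53.6)/19.3 = -2.7772

-2.7772


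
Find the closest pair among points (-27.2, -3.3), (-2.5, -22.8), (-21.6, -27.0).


d(P0,P1) = 31.4697, d(P0,P2) = 24.3526, d(P1,P2) = 19.5563
Closest: P1 and P2

Closest pair: (-2.5, -22.8) and (-21.6, -27.0), distance = 19.5563


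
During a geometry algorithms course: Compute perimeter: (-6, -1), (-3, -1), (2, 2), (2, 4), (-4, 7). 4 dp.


Sides: (-6, -1)->(-3, -1): sqrt(9) = 3, (-3, -1)->(2, 2): sqrt(34) = 5.830952, (2, 2)->(2, 4): sqrt(4) = 2, (2, 4)->(-4, 7): sqrt(45) = 6.708204, (-4, 7)->(-6, -1): sqrt(68) = 8.246211
Sum = 25.785367
Perimeter = 25.7854

25.7854


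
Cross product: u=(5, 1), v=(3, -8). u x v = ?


u x v = u_x*v_y - u_y*v_x = 5*(-8) - 1*3
= (-40) - 3 = -43

-43


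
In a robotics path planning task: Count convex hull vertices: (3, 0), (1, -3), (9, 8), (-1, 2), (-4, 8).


Convex hull vertices (CCW): (-4, 8), (1, -3), (9, 8)
Count = 3

3


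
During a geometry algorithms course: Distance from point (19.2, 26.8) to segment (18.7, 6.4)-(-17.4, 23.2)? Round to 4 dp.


Project P onto AB: t = 0.2048 (clamped to [0,1])
Closest point on segment: (11.3074, 9.8403)
Distance: 18.7062

18.7062


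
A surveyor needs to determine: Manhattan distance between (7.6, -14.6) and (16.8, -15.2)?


|7.6-16.8| + |(-14.6)-(-15.2)| = 9.2 + 0.6 = 9.8

9.8


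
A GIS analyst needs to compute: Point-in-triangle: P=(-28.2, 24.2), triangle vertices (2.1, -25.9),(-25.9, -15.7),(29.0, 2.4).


Cross products: AB x AP = -1093.74, BC x BP = 2232.14, CA x CP = -2205.18
All same sign? no

No, outside


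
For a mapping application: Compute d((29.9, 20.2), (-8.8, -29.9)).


dx=-38.7, dy=-50.1
d^2 = (-38.7)^2 + (-50.1)^2 = 4007.7
d = sqrt(4007.7) = 63.3064

63.3064


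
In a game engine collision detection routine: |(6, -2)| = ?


|u| = sqrt(6^2 + (-2)^2) = sqrt(40) = 6.3246

6.3246


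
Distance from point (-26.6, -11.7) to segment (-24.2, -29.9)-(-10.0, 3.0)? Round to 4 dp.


Project P onto AB: t = 0.4398 (clamped to [0,1])
Closest point on segment: (-17.9551, -15.4312)
Distance: 9.4157

9.4157


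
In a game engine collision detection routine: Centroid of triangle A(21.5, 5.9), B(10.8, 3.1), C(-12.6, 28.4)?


Centroid = ((x_A+x_B+x_C)/3, (y_A+y_B+y_C)/3)
= ((21.5+10.8+(-12.6))/3, (5.9+3.1+28.4)/3)
= (6.5667, 12.4667)

(6.5667, 12.4667)


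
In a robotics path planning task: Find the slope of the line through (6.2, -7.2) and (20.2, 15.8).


slope = (y2-y1)/(x2-x1) = (15.8-(-7.2))/(20.2-6.2) = 23/14 = 1.6429

1.6429


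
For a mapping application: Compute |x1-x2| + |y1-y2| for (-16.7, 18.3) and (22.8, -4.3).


|(-16.7)-22.8| + |18.3-(-4.3)| = 39.5 + 22.6 = 62.1

62.1


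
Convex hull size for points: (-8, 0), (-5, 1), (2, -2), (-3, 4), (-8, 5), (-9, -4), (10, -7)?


Convex hull vertices (CCW): (-9, -4), (10, -7), (-3, 4), (-8, 5)
Count = 4

4


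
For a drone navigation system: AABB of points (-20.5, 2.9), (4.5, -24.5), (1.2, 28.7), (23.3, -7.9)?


x range: [-20.5, 23.3]
y range: [-24.5, 28.7]
Bounding box: (-20.5,-24.5) to (23.3,28.7)

(-20.5,-24.5) to (23.3,28.7)


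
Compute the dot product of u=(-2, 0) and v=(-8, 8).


u . v = u_x*v_x + u_y*v_y = (-2)*(-8) + 0*8
= 16 + 0 = 16

16


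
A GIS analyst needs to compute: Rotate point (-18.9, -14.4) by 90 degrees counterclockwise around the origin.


90° CCW: (x,y) -> (-y, x)
(-18.9,-14.4) -> (14.4, -18.9)

(14.4, -18.9)


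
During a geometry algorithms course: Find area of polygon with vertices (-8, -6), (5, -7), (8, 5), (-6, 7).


Shoelace sum: ((-8)*(-7) - 5*(-6)) + (5*5 - 8*(-7)) + (8*7 - (-6)*5) + ((-6)*(-6) - (-8)*7)
= 345
Area = |345|/2 = 172.5

172.5


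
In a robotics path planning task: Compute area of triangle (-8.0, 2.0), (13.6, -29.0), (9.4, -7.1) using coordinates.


Area = |x_A(y_B-y_C) + x_B(y_C-y_A) + x_C(y_A-y_B)|/2
= |175.2 + (-123.76) + 291.4|/2
= 342.84/2 = 171.42

171.42


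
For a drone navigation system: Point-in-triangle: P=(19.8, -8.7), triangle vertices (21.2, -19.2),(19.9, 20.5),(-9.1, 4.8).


Cross products: AB x AP = 41.93, BC x BP = 845.23, CA x CP = 284.55
All same sign? yes

Yes, inside


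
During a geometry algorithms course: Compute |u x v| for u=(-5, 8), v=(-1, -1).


|u x v| = |(-5)*(-1) - 8*(-1)|
= |5 - (-8)| = 13

13


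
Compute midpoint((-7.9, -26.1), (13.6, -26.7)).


M = (((-7.9)+13.6)/2, ((-26.1)+(-26.7))/2)
= (2.85, -26.4)

(2.85, -26.4)


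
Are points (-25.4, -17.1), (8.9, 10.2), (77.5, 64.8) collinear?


Cross product: (8.9-(-25.4))*(64.8-(-17.1)) - (10.2-(-17.1))*(77.5-(-25.4))
= 0

Yes, collinear


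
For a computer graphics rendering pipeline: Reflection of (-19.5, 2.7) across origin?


Reflection over origin: (x,y) -> (-x,-y)
(-19.5, 2.7) -> (19.5, -2.7)

(19.5, -2.7)


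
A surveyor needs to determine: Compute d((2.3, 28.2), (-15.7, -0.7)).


dx=-18, dy=-28.9
d^2 = (-18)^2 + (-28.9)^2 = 1159.21
d = sqrt(1159.21) = 34.0472

34.0472


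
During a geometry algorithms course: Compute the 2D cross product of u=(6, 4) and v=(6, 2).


u x v = u_x*v_y - u_y*v_x = 6*2 - 4*6
= 12 - 24 = -12

-12


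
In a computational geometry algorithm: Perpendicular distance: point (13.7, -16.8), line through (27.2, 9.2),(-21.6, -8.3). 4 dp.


|cross product| = 1032.55
|line direction| = sqrt(2687.69) = 51.8429
Distance = 1032.55/sqrt(2687.69) = 19.9169

19.9169


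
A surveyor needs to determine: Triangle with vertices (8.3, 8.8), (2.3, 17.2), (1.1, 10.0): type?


Side lengths squared: AB^2=106.56, BC^2=53.28, CA^2=53.28
Sorted: [53.28, 53.28, 106.56]
By sides: Isosceles, By angles: Right

Isosceles, Right


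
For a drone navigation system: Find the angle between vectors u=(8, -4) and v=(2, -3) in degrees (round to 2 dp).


u.v = 28, |u| = sqrt(80) = 8.9443, |v| = sqrt(13) = 3.6056
cos(theta) = u.v/(|u||v|) = 28/sqrt(1040) = 0.868243
theta = acos(0.868243) = 29.74 degrees

29.74 degrees


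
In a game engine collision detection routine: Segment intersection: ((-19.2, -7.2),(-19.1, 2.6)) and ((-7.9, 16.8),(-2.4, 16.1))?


Cross products: d1=-139.91, d2=-85.94, d3=-108.34, d4=-162.31
d1*d2 < 0 and d3*d4 < 0? no

No, they don't intersect


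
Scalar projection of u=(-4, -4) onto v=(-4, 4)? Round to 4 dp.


u.v = 0, |v| = sqrt(32) = 5.6569
Scalar projection = u.v / |v| = 0 / sqrt(32) = 0

0


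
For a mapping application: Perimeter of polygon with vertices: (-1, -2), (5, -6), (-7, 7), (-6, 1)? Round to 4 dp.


Sides: (-1, -2)->(5, -6): sqrt(52) = 7.211103, (5, -6)->(-7, 7): sqrt(313) = 17.691806, (-7, 7)->(-6, 1): sqrt(37) = 6.082763, (-6, 1)->(-1, -2): sqrt(34) = 5.830952
Sum = 36.816624
Perimeter = 36.8166

36.8166


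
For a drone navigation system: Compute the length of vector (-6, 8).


|u| = sqrt((-6)^2 + 8^2) = sqrt(100) = 10

10


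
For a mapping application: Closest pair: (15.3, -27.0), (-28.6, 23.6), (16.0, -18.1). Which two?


d(P0,P1) = 66.9893, d(P0,P2) = 8.9275, d(P1,P2) = 61.0578
Closest: P0 and P2

Closest pair: (15.3, -27.0) and (16.0, -18.1), distance = 8.9275


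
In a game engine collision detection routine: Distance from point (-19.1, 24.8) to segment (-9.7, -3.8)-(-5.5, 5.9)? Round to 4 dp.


Project P onto AB: t = 1 (clamped to [0,1])
Closest point on segment: (-5.5, 5.9)
Distance: 23.2845

23.2845


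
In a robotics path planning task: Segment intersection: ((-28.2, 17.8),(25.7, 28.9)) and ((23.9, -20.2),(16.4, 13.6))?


Cross products: d1=1475.98, d2=-429.09, d3=-2626.51, d4=-721.44
d1*d2 < 0 and d3*d4 < 0? no

No, they don't intersect


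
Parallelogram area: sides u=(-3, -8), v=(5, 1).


|u x v| = |(-3)*1 - (-8)*5|
= |(-3) - (-40)| = 37

37


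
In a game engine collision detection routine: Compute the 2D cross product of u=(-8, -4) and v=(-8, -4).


u x v = u_x*v_y - u_y*v_x = (-8)*(-4) - (-4)*(-8)
= 32 - 32 = 0

0


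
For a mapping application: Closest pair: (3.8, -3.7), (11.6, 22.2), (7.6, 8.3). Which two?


d(P0,P1) = 27.049, d(P0,P2) = 12.5873, d(P1,P2) = 14.4641
Closest: P0 and P2

Closest pair: (3.8, -3.7) and (7.6, 8.3), distance = 12.5873


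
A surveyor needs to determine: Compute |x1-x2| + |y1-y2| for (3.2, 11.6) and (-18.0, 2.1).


|3.2-(-18)| + |11.6-2.1| = 21.2 + 9.5 = 30.7

30.7


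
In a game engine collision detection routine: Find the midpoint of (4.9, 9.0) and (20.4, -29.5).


M = ((4.9+20.4)/2, (9+(-29.5))/2)
= (12.65, -10.25)

(12.65, -10.25)


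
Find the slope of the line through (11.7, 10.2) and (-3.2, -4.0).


slope = (y2-y1)/(x2-x1) = ((-4)-10.2)/((-3.2)-11.7) = (-14.2)/(-14.9) = 0.953

0.953


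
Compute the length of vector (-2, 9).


|u| = sqrt((-2)^2 + 9^2) = sqrt(85) = 9.2195

9.2195


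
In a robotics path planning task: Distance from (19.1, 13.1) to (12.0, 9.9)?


dx=-7.1, dy=-3.2
d^2 = (-7.1)^2 + (-3.2)^2 = 60.65
d = sqrt(60.65) = 7.7878

7.7878


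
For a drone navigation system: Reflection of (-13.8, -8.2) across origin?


Reflection over origin: (x,y) -> (-x,-y)
(-13.8, -8.2) -> (13.8, 8.2)

(13.8, 8.2)


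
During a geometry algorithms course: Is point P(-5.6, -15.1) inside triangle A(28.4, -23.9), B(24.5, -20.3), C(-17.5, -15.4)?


Cross products: AB x AP = 88.08, BC x BP = -70.91, CA x CP = 114.92
All same sign? no

No, outside


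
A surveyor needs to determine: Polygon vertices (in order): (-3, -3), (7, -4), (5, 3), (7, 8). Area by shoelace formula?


Shoelace sum: ((-3)*(-4) - 7*(-3)) + (7*3 - 5*(-4)) + (5*8 - 7*3) + (7*(-3) - (-3)*8)
= 96
Area = |96|/2 = 48

48


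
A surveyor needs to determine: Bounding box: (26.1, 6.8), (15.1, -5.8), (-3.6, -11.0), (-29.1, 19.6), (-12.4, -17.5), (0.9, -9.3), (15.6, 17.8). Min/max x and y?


x range: [-29.1, 26.1]
y range: [-17.5, 19.6]
Bounding box: (-29.1,-17.5) to (26.1,19.6)

(-29.1,-17.5) to (26.1,19.6)


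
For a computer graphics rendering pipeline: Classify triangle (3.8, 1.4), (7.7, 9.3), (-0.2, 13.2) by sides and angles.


Side lengths squared: AB^2=77.62, BC^2=77.62, CA^2=155.24
Sorted: [77.62, 77.62, 155.24]
By sides: Isosceles, By angles: Right

Isosceles, Right


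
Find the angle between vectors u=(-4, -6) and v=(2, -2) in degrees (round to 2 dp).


u.v = 4, |u| = sqrt(52) = 7.2111, |v| = sqrt(8) = 2.8284
cos(theta) = u.v/(|u||v|) = 4/sqrt(416) = 0.196116
theta = acos(0.196116) = 78.69 degrees

78.69 degrees


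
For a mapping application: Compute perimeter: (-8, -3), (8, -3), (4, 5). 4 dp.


Sides: (-8, -3)->(8, -3): sqrt(256) = 16, (8, -3)->(4, 5): sqrt(80) = 8.944272, (4, 5)->(-8, -3): sqrt(208) = 14.422205
Sum = 39.366477
Perimeter = 39.3665

39.3665


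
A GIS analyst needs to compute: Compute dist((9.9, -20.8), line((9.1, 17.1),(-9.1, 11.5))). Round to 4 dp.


|cross product| = 694.26
|line direction| = sqrt(362.6) = 19.0421
Distance = 694.26/sqrt(362.6) = 36.4593

36.4593


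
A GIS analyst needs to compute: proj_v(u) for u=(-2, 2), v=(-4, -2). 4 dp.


u.v = 4, |v| = sqrt(20) = 4.4721
Scalar projection = u.v / |v| = 4 / sqrt(20) = 0.8944

0.8944


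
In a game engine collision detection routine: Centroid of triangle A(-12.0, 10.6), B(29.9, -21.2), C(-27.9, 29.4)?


Centroid = ((x_A+x_B+x_C)/3, (y_A+y_B+y_C)/3)
= (((-12)+29.9+(-27.9))/3, (10.6+(-21.2)+29.4)/3)
= (-3.3333, 6.2667)

(-3.3333, 6.2667)


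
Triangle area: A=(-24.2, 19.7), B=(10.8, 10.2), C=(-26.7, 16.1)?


Area = |x_A(y_B-y_C) + x_B(y_C-y_A) + x_C(y_A-y_B)|/2
= |142.78 + (-38.88) + (-253.65)|/2
= 149.75/2 = 74.875

74.875


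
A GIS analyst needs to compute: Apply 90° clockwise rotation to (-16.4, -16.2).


90° CW: (x,y) -> (y, -x)
(-16.4,-16.2) -> (-16.2, 16.4)

(-16.2, 16.4)


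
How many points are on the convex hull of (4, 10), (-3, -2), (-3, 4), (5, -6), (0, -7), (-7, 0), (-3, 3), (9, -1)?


Convex hull vertices (CCW): (-7, 0), (0, -7), (5, -6), (9, -1), (4, 10), (-3, 4)
Count = 6

6


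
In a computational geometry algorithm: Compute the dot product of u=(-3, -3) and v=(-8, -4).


u . v = u_x*v_x + u_y*v_y = (-3)*(-8) + (-3)*(-4)
= 24 + 12 = 36

36


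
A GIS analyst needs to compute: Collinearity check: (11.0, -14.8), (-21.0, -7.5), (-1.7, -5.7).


Cross product: ((-21)-11)*((-5.7)-(-14.8)) - ((-7.5)-(-14.8))*((-1.7)-11)
= -198.49

No, not collinear


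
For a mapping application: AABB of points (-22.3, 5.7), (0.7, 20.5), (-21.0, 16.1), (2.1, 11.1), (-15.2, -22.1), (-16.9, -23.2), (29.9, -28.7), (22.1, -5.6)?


x range: [-22.3, 29.9]
y range: [-28.7, 20.5]
Bounding box: (-22.3,-28.7) to (29.9,20.5)

(-22.3,-28.7) to (29.9,20.5)


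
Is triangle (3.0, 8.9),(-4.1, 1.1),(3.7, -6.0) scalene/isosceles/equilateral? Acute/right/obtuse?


Side lengths squared: AB^2=111.25, BC^2=111.25, CA^2=222.5
Sorted: [111.25, 111.25, 222.5]
By sides: Isosceles, By angles: Right

Isosceles, Right


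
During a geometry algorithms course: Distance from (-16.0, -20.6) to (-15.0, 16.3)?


dx=1, dy=36.9
d^2 = 1^2 + 36.9^2 = 1362.61
d = sqrt(1362.61) = 36.9135

36.9135


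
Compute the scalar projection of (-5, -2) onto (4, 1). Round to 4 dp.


u.v = -22, |v| = sqrt(17) = 4.1231
Scalar projection = u.v / |v| = -22 / sqrt(17) = -5.3358

-5.3358


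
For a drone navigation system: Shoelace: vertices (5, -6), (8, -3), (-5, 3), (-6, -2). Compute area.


Shoelace sum: (5*(-3) - 8*(-6)) + (8*3 - (-5)*(-3)) + ((-5)*(-2) - (-6)*3) + ((-6)*(-6) - 5*(-2))
= 116
Area = |116|/2 = 58

58


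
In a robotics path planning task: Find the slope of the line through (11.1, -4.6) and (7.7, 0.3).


slope = (y2-y1)/(x2-x1) = (0.3-(-4.6))/(7.7-11.1) = 4.9/(-3.4) = -1.4412

-1.4412


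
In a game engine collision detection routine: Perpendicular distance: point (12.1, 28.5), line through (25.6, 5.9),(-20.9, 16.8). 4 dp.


|cross product| = 903.75
|line direction| = sqrt(2281.06) = 47.7604
Distance = 903.75/sqrt(2281.06) = 18.9226

18.9226


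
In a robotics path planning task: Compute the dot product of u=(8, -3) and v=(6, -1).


u . v = u_x*v_x + u_y*v_y = 8*6 + (-3)*(-1)
= 48 + 3 = 51

51


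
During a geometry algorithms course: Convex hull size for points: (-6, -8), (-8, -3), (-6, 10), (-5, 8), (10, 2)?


Convex hull vertices (CCW): (-8, -3), (-6, -8), (10, 2), (-6, 10)
Count = 4

4


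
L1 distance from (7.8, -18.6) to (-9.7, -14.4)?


|7.8-(-9.7)| + |(-18.6)-(-14.4)| = 17.5 + 4.2 = 21.7

21.7


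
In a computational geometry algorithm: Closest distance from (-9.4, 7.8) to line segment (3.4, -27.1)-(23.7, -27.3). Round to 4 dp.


Project P onto AB: t = 0 (clamped to [0,1])
Closest point on segment: (3.4, -27.1)
Distance: 37.1732

37.1732


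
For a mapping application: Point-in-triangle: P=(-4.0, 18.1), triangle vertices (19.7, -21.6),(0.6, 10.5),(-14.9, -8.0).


Cross products: AB x AP = 2.5, BC x BP = -202.9, CA x CP = 1051.3
All same sign? no

No, outside


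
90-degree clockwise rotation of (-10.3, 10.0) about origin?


90° CW: (x,y) -> (y, -x)
(-10.3,10) -> (10, 10.3)

(10, 10.3)


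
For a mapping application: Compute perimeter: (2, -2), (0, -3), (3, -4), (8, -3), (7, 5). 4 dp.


Sides: (2, -2)->(0, -3): sqrt(5) = 2.236068, (0, -3)->(3, -4): sqrt(10) = 3.162278, (3, -4)->(8, -3): sqrt(26) = 5.09902, (8, -3)->(7, 5): sqrt(65) = 8.062258, (7, 5)->(2, -2): sqrt(74) = 8.602325
Sum = 27.161949
Perimeter = 27.1619

27.1619


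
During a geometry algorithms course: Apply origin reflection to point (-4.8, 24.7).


Reflection over origin: (x,y) -> (-x,-y)
(-4.8, 24.7) -> (4.8, -24.7)

(4.8, -24.7)


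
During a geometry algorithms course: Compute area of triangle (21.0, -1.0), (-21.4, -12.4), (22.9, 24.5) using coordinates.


Area = |x_A(y_B-y_C) + x_B(y_C-y_A) + x_C(y_A-y_B)|/2
= |(-774.9) + (-545.7) + 261.06|/2
= 1059.54/2 = 529.77

529.77


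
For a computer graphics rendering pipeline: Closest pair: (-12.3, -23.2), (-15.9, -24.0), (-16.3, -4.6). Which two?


d(P0,P1) = 3.6878, d(P0,P2) = 19.0252, d(P1,P2) = 19.4041
Closest: P0 and P1

Closest pair: (-12.3, -23.2) and (-15.9, -24.0), distance = 3.6878


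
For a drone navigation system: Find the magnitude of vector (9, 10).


|u| = sqrt(9^2 + 10^2) = sqrt(181) = 13.4536

13.4536


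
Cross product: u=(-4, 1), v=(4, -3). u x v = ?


u x v = u_x*v_y - u_y*v_x = (-4)*(-3) - 1*4
= 12 - 4 = 8

8


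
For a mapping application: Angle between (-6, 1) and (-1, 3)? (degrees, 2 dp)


u.v = 9, |u| = sqrt(37) = 6.0828, |v| = sqrt(10) = 3.1623
cos(theta) = u.v/(|u||v|) = 9/sqrt(370) = 0.467888
theta = acos(0.467888) = 62.1 degrees

62.1 degrees


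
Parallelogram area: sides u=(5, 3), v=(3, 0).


|u x v| = |5*0 - 3*3|
= |0 - 9| = 9

9


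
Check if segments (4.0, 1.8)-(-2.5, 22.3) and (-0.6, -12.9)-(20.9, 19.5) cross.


Cross products: d1=167.01, d2=818.36, d3=189.85, d4=-461.5
d1*d2 < 0 and d3*d4 < 0? no

No, they don't intersect


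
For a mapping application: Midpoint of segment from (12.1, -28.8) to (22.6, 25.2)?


M = ((12.1+22.6)/2, ((-28.8)+25.2)/2)
= (17.35, -1.8)

(17.35, -1.8)


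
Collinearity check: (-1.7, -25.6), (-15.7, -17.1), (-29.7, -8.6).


Cross product: ((-15.7)-(-1.7))*((-8.6)-(-25.6)) - ((-17.1)-(-25.6))*((-29.7)-(-1.7))
= 0

Yes, collinear


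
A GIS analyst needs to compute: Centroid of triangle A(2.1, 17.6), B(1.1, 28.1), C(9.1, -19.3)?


Centroid = ((x_A+x_B+x_C)/3, (y_A+y_B+y_C)/3)
= ((2.1+1.1+9.1)/3, (17.6+28.1+(-19.3))/3)
= (4.1, 8.8)

(4.1, 8.8)


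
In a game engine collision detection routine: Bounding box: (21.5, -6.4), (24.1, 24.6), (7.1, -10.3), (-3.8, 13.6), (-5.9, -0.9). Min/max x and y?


x range: [-5.9, 24.1]
y range: [-10.3, 24.6]
Bounding box: (-5.9,-10.3) to (24.1,24.6)

(-5.9,-10.3) to (24.1,24.6)


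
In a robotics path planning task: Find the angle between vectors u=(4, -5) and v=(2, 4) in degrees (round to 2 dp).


u.v = -12, |u| = sqrt(41) = 6.4031, |v| = sqrt(20) = 4.4721
cos(theta) = u.v/(|u||v|) = -12/sqrt(820) = -0.419058
theta = acos(-0.419058) = 114.78 degrees

114.78 degrees


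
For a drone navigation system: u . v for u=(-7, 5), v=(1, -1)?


u . v = u_x*v_x + u_y*v_y = (-7)*1 + 5*(-1)
= (-7) + (-5) = -12

-12


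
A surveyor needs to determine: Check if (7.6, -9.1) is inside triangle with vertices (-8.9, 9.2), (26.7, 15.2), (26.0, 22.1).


Cross products: AB x AP = -750.48, BC x BP = 148.8, CA x CP = 851.52
All same sign? no

No, outside


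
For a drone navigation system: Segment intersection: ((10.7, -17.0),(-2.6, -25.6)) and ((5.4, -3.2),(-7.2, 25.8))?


Cross products: d1=20.18, d2=514.24, d3=-229.12, d4=-723.18
d1*d2 < 0 and d3*d4 < 0? no

No, they don't intersect


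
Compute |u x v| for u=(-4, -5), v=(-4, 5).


|u x v| = |(-4)*5 - (-5)*(-4)|
= |(-20) - 20| = 40

40


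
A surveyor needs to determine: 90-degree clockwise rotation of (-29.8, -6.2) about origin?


90° CW: (x,y) -> (y, -x)
(-29.8,-6.2) -> (-6.2, 29.8)

(-6.2, 29.8)


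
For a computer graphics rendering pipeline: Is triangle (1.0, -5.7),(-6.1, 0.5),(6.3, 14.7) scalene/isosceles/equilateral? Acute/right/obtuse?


Side lengths squared: AB^2=88.85, BC^2=355.4, CA^2=444.25
Sorted: [88.85, 355.4, 444.25]
By sides: Scalene, By angles: Right

Scalene, Right


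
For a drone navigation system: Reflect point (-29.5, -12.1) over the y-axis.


Reflection over y-axis: (x,y) -> (-x,y)
(-29.5, -12.1) -> (29.5, -12.1)

(29.5, -12.1)


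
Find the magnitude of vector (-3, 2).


|u| = sqrt((-3)^2 + 2^2) = sqrt(13) = 3.6056

3.6056


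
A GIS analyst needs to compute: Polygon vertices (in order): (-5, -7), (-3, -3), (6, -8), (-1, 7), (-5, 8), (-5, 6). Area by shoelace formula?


Shoelace sum: ((-5)*(-3) - (-3)*(-7)) + ((-3)*(-8) - 6*(-3)) + (6*7 - (-1)*(-8)) + ((-1)*8 - (-5)*7) + ((-5)*6 - (-5)*8) + ((-5)*(-7) - (-5)*6)
= 172
Area = |172|/2 = 86

86


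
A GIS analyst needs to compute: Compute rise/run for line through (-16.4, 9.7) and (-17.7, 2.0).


slope = (y2-y1)/(x2-x1) = (2-9.7)/((-17.7)-(-16.4)) = (-7.7)/(-1.3) = 5.9231

5.9231


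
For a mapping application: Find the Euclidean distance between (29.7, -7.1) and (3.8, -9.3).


dx=-25.9, dy=-2.2
d^2 = (-25.9)^2 + (-2.2)^2 = 675.65
d = sqrt(675.65) = 25.9933

25.9933


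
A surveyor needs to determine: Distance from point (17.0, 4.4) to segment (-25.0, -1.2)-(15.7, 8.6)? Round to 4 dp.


Project P onto AB: t = 1 (clamped to [0,1])
Closest point on segment: (15.7, 8.6)
Distance: 4.3966

4.3966


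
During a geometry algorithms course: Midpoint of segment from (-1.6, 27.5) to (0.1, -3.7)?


M = (((-1.6)+0.1)/2, (27.5+(-3.7))/2)
= (-0.75, 11.9)

(-0.75, 11.9)


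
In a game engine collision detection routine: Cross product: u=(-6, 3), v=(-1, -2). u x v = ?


u x v = u_x*v_y - u_y*v_x = (-6)*(-2) - 3*(-1)
= 12 - (-3) = 15

15


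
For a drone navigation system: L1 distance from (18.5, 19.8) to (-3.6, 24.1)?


|18.5-(-3.6)| + |19.8-24.1| = 22.1 + 4.3 = 26.4

26.4


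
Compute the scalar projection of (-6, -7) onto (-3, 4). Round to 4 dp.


u.v = -10, |v| = sqrt(25) = 5
Scalar projection = u.v / |v| = -10 / sqrt(25) = -2

-2


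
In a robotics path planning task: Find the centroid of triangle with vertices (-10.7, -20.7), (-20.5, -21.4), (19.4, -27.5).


Centroid = ((x_A+x_B+x_C)/3, (y_A+y_B+y_C)/3)
= (((-10.7)+(-20.5)+19.4)/3, ((-20.7)+(-21.4)+(-27.5))/3)
= (-3.9333, -23.2)

(-3.9333, -23.2)


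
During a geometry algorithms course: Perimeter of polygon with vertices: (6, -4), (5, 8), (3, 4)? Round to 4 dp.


Sides: (6, -4)->(5, 8): sqrt(145) = 12.041595, (5, 8)->(3, 4): sqrt(20) = 4.472136, (3, 4)->(6, -4): sqrt(73) = 8.544004
Sum = 25.057735
Perimeter = 25.0577

25.0577


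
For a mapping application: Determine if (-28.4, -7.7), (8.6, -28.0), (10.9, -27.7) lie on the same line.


Cross product: (8.6-(-28.4))*((-27.7)-(-7.7)) - ((-28)-(-7.7))*(10.9-(-28.4))
= 57.79

No, not collinear


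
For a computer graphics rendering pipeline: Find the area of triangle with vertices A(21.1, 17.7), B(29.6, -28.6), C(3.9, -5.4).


Area = |x_A(y_B-y_C) + x_B(y_C-y_A) + x_C(y_A-y_B)|/2
= |(-489.52) + (-683.76) + 180.57|/2
= 992.71/2 = 496.355

496.355


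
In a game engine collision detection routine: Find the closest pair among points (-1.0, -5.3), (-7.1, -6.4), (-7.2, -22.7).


d(P0,P1) = 6.1984, d(P0,P2) = 18.4716, d(P1,P2) = 16.3003
Closest: P0 and P1

Closest pair: (-1.0, -5.3) and (-7.1, -6.4), distance = 6.1984


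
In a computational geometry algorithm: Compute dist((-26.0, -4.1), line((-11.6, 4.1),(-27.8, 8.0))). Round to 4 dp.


|cross product| = 189
|line direction| = sqrt(277.65) = 16.6628
Distance = 189/sqrt(277.65) = 11.3426

11.3426


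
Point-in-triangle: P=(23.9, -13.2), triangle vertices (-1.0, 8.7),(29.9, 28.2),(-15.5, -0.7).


Cross products: AB x AP = -1162.26, BC x BP = 1706.16, CA x CP = -551.61
All same sign? no

No, outside


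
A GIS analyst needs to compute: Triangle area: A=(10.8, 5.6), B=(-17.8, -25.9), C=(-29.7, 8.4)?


Area = |x_A(y_B-y_C) + x_B(y_C-y_A) + x_C(y_A-y_B)|/2
= |(-370.44) + (-49.84) + (-935.55)|/2
= 1355.83/2 = 677.915

677.915


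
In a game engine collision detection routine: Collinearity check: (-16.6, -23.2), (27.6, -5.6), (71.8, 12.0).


Cross product: (27.6-(-16.6))*(12-(-23.2)) - ((-5.6)-(-23.2))*(71.8-(-16.6))
= 0

Yes, collinear


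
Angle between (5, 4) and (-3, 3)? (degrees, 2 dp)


u.v = -3, |u| = sqrt(41) = 6.4031, |v| = sqrt(18) = 4.2426
cos(theta) = u.v/(|u||v|) = -3/sqrt(738) = -0.110432
theta = acos(-0.110432) = 96.34 degrees

96.34 degrees


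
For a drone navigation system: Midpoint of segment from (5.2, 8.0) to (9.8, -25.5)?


M = ((5.2+9.8)/2, (8+(-25.5))/2)
= (7.5, -8.75)

(7.5, -8.75)


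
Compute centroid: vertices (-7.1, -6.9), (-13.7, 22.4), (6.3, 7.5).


Centroid = ((x_A+x_B+x_C)/3, (y_A+y_B+y_C)/3)
= (((-7.1)+(-13.7)+6.3)/3, ((-6.9)+22.4+7.5)/3)
= (-4.8333, 7.6667)

(-4.8333, 7.6667)


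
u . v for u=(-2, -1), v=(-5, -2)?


u . v = u_x*v_x + u_y*v_y = (-2)*(-5) + (-1)*(-2)
= 10 + 2 = 12

12


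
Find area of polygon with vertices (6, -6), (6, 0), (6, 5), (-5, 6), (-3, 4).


Shoelace sum: (6*0 - 6*(-6)) + (6*5 - 6*0) + (6*6 - (-5)*5) + ((-5)*4 - (-3)*6) + ((-3)*(-6) - 6*4)
= 119
Area = |119|/2 = 59.5

59.5


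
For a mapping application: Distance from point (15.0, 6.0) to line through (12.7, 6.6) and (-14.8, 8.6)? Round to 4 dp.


|cross product| = 11.9
|line direction| = sqrt(760.25) = 27.5726
Distance = 11.9/sqrt(760.25) = 0.4316

0.4316


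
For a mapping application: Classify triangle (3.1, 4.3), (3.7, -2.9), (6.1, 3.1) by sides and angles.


Side lengths squared: AB^2=52.2, BC^2=41.76, CA^2=10.44
Sorted: [10.44, 41.76, 52.2]
By sides: Scalene, By angles: Right

Scalene, Right


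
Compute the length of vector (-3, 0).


|u| = sqrt((-3)^2 + 0^2) = sqrt(9) = 3

3


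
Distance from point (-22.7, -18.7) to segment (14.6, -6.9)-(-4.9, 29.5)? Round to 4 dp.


Project P onto AB: t = 0.1747 (clamped to [0,1])
Closest point on segment: (11.1942, -0.5424)
Distance: 38.4514

38.4514


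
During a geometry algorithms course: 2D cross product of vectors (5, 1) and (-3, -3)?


u x v = u_x*v_y - u_y*v_x = 5*(-3) - 1*(-3)
= (-15) - (-3) = -12

-12


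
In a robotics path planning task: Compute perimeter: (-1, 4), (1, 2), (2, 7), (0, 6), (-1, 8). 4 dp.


Sides: (-1, 4)->(1, 2): sqrt(8) = 2.828427, (1, 2)->(2, 7): sqrt(26) = 5.09902, (2, 7)->(0, 6): sqrt(5) = 2.236068, (0, 6)->(-1, 8): sqrt(5) = 2.236068, (-1, 8)->(-1, 4): sqrt(16) = 4
Sum = 16.399583
Perimeter = 16.3996

16.3996


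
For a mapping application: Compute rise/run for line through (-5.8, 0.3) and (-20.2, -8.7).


slope = (y2-y1)/(x2-x1) = ((-8.7)-0.3)/((-20.2)-(-5.8)) = (-9)/(-14.4) = 0.625

0.625


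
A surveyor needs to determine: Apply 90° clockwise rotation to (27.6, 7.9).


90° CW: (x,y) -> (y, -x)
(27.6,7.9) -> (7.9, -27.6)

(7.9, -27.6)


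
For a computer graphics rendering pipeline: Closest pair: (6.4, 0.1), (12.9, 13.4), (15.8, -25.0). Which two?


d(P0,P1) = 14.8034, d(P0,P2) = 26.8024, d(P1,P2) = 38.5093
Closest: P0 and P1

Closest pair: (6.4, 0.1) and (12.9, 13.4), distance = 14.8034


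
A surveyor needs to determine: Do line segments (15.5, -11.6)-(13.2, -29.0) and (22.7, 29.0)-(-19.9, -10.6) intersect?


Cross products: d1=1444.44, d2=2094.6, d3=31.9, d4=-618.26
d1*d2 < 0 and d3*d4 < 0? no

No, they don't intersect


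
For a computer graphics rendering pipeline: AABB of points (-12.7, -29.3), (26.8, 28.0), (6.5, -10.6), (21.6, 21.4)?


x range: [-12.7, 26.8]
y range: [-29.3, 28]
Bounding box: (-12.7,-29.3) to (26.8,28)

(-12.7,-29.3) to (26.8,28)


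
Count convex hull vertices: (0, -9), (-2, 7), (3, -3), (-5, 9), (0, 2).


Convex hull vertices (CCW): (-5, 9), (0, -9), (3, -3), (-2, 7)
Count = 4

4


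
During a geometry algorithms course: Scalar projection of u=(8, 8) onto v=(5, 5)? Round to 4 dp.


u.v = 80, |v| = sqrt(50) = 7.0711
Scalar projection = u.v / |v| = 80 / sqrt(50) = 11.3137

11.3137


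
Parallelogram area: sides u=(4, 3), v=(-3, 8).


|u x v| = |4*8 - 3*(-3)|
= |32 - (-9)| = 41

41


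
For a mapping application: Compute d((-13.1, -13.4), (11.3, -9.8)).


dx=24.4, dy=3.6
d^2 = 24.4^2 + 3.6^2 = 608.32
d = sqrt(608.32) = 24.6641

24.6641


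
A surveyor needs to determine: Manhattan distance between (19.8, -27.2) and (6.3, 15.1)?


|19.8-6.3| + |(-27.2)-15.1| = 13.5 + 42.3 = 55.8

55.8


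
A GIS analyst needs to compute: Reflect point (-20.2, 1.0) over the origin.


Reflection over origin: (x,y) -> (-x,-y)
(-20.2, 1) -> (20.2, -1)

(20.2, -1)


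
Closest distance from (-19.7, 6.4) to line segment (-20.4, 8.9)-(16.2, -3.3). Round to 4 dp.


Project P onto AB: t = 0.0377 (clamped to [0,1])
Closest point on segment: (-19.02, 8.44)
Distance: 2.1503

2.1503


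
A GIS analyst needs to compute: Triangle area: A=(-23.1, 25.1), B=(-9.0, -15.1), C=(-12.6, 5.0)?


Area = |x_A(y_B-y_C) + x_B(y_C-y_A) + x_C(y_A-y_B)|/2
= |464.31 + 180.9 + (-506.52)|/2
= 138.69/2 = 69.345

69.345


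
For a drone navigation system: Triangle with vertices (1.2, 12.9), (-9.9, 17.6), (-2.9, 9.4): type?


Side lengths squared: AB^2=145.3, BC^2=116.24, CA^2=29.06
Sorted: [29.06, 116.24, 145.3]
By sides: Scalene, By angles: Right

Scalene, Right


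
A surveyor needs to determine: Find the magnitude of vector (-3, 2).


|u| = sqrt((-3)^2 + 2^2) = sqrt(13) = 3.6056

3.6056


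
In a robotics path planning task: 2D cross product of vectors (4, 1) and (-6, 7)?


u x v = u_x*v_y - u_y*v_x = 4*7 - 1*(-6)
= 28 - (-6) = 34

34


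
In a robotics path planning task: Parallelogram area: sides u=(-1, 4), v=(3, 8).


|u x v| = |(-1)*8 - 4*3|
= |(-8) - 12| = 20

20


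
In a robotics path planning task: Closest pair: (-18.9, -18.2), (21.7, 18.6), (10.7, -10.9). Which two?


d(P0,P1) = 54.796, d(P0,P2) = 30.4869, d(P1,P2) = 31.4841
Closest: P0 and P2

Closest pair: (-18.9, -18.2) and (10.7, -10.9), distance = 30.4869


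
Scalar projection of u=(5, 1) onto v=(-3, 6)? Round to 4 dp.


u.v = -9, |v| = sqrt(45) = 6.7082
Scalar projection = u.v / |v| = -9 / sqrt(45) = -1.3416

-1.3416


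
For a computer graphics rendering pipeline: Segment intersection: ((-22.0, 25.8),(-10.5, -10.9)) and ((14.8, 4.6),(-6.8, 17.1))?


Cross products: d1=2.08, d2=651.05, d3=1106.76, d4=457.79
d1*d2 < 0 and d3*d4 < 0? no

No, they don't intersect


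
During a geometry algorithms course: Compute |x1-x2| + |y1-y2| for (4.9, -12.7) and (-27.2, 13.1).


|4.9-(-27.2)| + |(-12.7)-13.1| = 32.1 + 25.8 = 57.9

57.9


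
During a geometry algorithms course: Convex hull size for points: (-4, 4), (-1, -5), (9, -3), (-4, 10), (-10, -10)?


Convex hull vertices (CCW): (-10, -10), (9, -3), (-4, 10)
Count = 3

3


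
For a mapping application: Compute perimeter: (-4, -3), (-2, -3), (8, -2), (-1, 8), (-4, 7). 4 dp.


Sides: (-4, -3)->(-2, -3): sqrt(4) = 2, (-2, -3)->(8, -2): sqrt(101) = 10.049876, (8, -2)->(-1, 8): sqrt(181) = 13.453624, (-1, 8)->(-4, 7): sqrt(10) = 3.162278, (-4, 7)->(-4, -3): sqrt(100) = 10
Sum = 38.665778
Perimeter = 38.6658

38.6658


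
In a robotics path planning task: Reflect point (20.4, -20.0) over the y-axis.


Reflection over y-axis: (x,y) -> (-x,y)
(20.4, -20) -> (-20.4, -20)

(-20.4, -20)


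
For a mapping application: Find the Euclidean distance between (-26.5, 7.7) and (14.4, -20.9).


dx=40.9, dy=-28.6
d^2 = 40.9^2 + (-28.6)^2 = 2490.77
d = sqrt(2490.77) = 49.9076

49.9076


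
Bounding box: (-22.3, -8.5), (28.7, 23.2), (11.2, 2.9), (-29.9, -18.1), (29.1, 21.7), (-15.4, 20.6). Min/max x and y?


x range: [-29.9, 29.1]
y range: [-18.1, 23.2]
Bounding box: (-29.9,-18.1) to (29.1,23.2)

(-29.9,-18.1) to (29.1,23.2)


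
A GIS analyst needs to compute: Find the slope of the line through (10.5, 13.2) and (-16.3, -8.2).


slope = (y2-y1)/(x2-x1) = ((-8.2)-13.2)/((-16.3)-10.5) = (-21.4)/(-26.8) = 0.7985

0.7985


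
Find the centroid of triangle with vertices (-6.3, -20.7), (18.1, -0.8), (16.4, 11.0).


Centroid = ((x_A+x_B+x_C)/3, (y_A+y_B+y_C)/3)
= (((-6.3)+18.1+16.4)/3, ((-20.7)+(-0.8)+11)/3)
= (9.4, -3.5)

(9.4, -3.5)


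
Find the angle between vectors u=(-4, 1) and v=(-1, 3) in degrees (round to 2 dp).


u.v = 7, |u| = sqrt(17) = 4.1231, |v| = sqrt(10) = 3.1623
cos(theta) = u.v/(|u||v|) = 7/sqrt(170) = 0.536875
theta = acos(0.536875) = 57.53 degrees

57.53 degrees


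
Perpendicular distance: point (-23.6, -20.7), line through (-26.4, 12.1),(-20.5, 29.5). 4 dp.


|cross product| = 242.24
|line direction| = sqrt(337.57) = 18.3731
Distance = 242.24/sqrt(337.57) = 13.1845

13.1845


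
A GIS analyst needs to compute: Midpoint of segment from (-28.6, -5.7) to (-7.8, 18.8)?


M = (((-28.6)+(-7.8))/2, ((-5.7)+18.8)/2)
= (-18.2, 6.55)

(-18.2, 6.55)


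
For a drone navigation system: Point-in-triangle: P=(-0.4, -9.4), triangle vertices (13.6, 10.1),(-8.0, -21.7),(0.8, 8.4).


Cross products: AB x AP = -24, BC x BP = -120.52, CA x CP = -225.8
All same sign? yes

Yes, inside


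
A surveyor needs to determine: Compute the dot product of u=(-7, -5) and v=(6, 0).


u . v = u_x*v_x + u_y*v_y = (-7)*6 + (-5)*0
= (-42) + 0 = -42

-42


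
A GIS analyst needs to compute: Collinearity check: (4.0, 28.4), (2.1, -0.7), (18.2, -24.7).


Cross product: (2.1-4)*((-24.7)-28.4) - ((-0.7)-28.4)*(18.2-4)
= 514.11

No, not collinear


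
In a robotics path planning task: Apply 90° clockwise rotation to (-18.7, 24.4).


90° CW: (x,y) -> (y, -x)
(-18.7,24.4) -> (24.4, 18.7)

(24.4, 18.7)


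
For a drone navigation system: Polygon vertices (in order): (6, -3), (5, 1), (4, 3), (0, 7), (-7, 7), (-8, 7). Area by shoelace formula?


Shoelace sum: (6*1 - 5*(-3)) + (5*3 - 4*1) + (4*7 - 0*3) + (0*7 - (-7)*7) + ((-7)*7 - (-8)*7) + ((-8)*(-3) - 6*7)
= 98
Area = |98|/2 = 49

49


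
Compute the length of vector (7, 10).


|u| = sqrt(7^2 + 10^2) = sqrt(149) = 12.2066

12.2066


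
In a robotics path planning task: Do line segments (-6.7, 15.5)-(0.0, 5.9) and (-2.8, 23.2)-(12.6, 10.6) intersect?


Cross products: d1=-167.72, d2=-231.14, d3=89.03, d4=152.45
d1*d2 < 0 and d3*d4 < 0? no

No, they don't intersect


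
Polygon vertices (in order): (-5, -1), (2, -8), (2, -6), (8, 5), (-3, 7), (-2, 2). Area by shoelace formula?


Shoelace sum: ((-5)*(-8) - 2*(-1)) + (2*(-6) - 2*(-8)) + (2*5 - 8*(-6)) + (8*7 - (-3)*5) + ((-3)*2 - (-2)*7) + ((-2)*(-1) - (-5)*2)
= 195
Area = |195|/2 = 97.5

97.5


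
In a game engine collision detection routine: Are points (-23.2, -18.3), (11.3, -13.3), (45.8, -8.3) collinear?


Cross product: (11.3-(-23.2))*((-8.3)-(-18.3)) - ((-13.3)-(-18.3))*(45.8-(-23.2))
= 0

Yes, collinear


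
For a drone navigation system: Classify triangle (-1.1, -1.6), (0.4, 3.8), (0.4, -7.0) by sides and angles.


Side lengths squared: AB^2=31.41, BC^2=116.64, CA^2=31.41
Sorted: [31.41, 31.41, 116.64]
By sides: Isosceles, By angles: Obtuse

Isosceles, Obtuse


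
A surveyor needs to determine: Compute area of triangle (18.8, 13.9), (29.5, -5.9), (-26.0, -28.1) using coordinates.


Area = |x_A(y_B-y_C) + x_B(y_C-y_A) + x_C(y_A-y_B)|/2
= |417.36 + (-1239) + (-514.8)|/2
= 1336.44/2 = 668.22

668.22


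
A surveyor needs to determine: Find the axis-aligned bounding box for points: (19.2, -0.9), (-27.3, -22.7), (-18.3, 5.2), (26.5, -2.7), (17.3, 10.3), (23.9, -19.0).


x range: [-27.3, 26.5]
y range: [-22.7, 10.3]
Bounding box: (-27.3,-22.7) to (26.5,10.3)

(-27.3,-22.7) to (26.5,10.3)


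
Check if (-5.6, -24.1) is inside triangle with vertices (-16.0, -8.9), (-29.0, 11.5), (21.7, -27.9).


Cross products: AB x AP = -14.56, BC x BP = -882.96, CA x CP = 375.44
All same sign? no

No, outside


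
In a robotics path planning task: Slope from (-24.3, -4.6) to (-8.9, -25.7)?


slope = (y2-y1)/(x2-x1) = ((-25.7)-(-4.6))/((-8.9)-(-24.3)) = (-21.1)/15.4 = -1.3701

-1.3701


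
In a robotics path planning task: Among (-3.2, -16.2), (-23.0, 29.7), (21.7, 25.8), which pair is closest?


d(P0,P1) = 49.9885, d(P0,P2) = 48.8263, d(P1,P2) = 44.8698
Closest: P1 and P2

Closest pair: (-23.0, 29.7) and (21.7, 25.8), distance = 44.8698


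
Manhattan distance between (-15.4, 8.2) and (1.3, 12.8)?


|(-15.4)-1.3| + |8.2-12.8| = 16.7 + 4.6 = 21.3

21.3


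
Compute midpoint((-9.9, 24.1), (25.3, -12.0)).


M = (((-9.9)+25.3)/2, (24.1+(-12))/2)
= (7.7, 6.05)

(7.7, 6.05)


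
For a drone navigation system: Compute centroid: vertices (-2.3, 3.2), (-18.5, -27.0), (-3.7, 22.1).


Centroid = ((x_A+x_B+x_C)/3, (y_A+y_B+y_C)/3)
= (((-2.3)+(-18.5)+(-3.7))/3, (3.2+(-27)+22.1)/3)
= (-8.1667, -0.5667)

(-8.1667, -0.5667)


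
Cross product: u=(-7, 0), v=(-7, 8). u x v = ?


u x v = u_x*v_y - u_y*v_x = (-7)*8 - 0*(-7)
= (-56) - 0 = -56

-56


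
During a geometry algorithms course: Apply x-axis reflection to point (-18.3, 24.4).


Reflection over x-axis: (x,y) -> (x,-y)
(-18.3, 24.4) -> (-18.3, -24.4)

(-18.3, -24.4)


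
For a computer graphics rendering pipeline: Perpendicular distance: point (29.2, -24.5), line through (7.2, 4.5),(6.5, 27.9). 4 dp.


|cross product| = 494.5
|line direction| = sqrt(548.05) = 23.4105
Distance = 494.5/sqrt(548.05) = 21.123

21.123


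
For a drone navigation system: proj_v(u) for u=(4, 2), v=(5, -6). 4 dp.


u.v = 8, |v| = sqrt(61) = 7.8102
Scalar projection = u.v / |v| = 8 / sqrt(61) = 1.0243

1.0243


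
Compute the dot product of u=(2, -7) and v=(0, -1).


u . v = u_x*v_x + u_y*v_y = 2*0 + (-7)*(-1)
= 0 + 7 = 7

7
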